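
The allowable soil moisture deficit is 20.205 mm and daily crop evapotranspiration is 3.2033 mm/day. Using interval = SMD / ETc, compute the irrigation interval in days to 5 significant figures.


interval = 20.205 / 3.2033 = 6.3076 days
Therefore the irrigation interval = 6.3076 days.


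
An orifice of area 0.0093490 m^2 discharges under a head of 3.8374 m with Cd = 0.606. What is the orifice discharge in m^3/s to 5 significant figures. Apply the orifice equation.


Approach: apply the orifice equation, Q = Cd*A*sqrt(2*g*h).
Q = 0.606 * 0.0093490 * sqrt(2*9.81*3.8374) = 0.049159 m^3/s
Therefore the orifice discharge = 0.049159 m^3/s.


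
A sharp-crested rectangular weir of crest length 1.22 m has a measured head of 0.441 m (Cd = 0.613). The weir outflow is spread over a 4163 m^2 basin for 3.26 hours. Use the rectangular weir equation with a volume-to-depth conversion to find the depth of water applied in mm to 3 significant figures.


Approach: apply the rectangular weir equation with a volume-to-depth conversion, Q = (2/3)*Cd*L*sqrt(2g)*H^1.5; d = Q*t/A * 1000.
Step 1 — weir discharge:
  Q = (2/3)*0.613*1.22*sqrt(2*9.81)*0.441^1.5 = 0.64675 m^3/s
Step 2 — volume: V = 0.64675 * 3.26*3600 = 7590.3 m^3
Step 3 — depth: d = V/A * 1000 = 7590.3/4163 * 1000 = 1820 mm
Therefore the depth of water applied = 1820 mm.


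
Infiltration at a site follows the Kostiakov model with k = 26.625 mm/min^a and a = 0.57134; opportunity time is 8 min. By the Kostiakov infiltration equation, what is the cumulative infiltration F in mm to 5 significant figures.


Approach: apply the Kostiakov infiltration equation, F = k*t^a.
F = 26.625 * 8^0.57134 = 87.350 mm
Therefore the cumulative infiltration F = 87.350 mm.


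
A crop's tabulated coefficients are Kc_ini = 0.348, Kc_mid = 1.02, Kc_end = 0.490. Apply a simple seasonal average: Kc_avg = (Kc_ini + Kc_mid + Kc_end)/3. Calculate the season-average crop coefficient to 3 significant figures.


Kc_avg = (0.348 + 1.02 + 0.490)/3 = 0.619
Therefore the season-average crop coefficient = 0.619.


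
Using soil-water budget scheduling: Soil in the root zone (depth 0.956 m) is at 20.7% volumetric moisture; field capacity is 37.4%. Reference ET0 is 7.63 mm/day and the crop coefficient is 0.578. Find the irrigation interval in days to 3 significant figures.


Approach: apply soil-water budget scheduling, SMD = (FC-theta)/100*depth*1000; ETc = ET0*Kc; interval = SMD/ETc.
Step 1 — soil moisture deficit:
  SMD = (37.4 - 20.7)/100 * 0.956 * 1000 = 159.65 mm
Step 2 — daily crop ET (ETc = ET0*Kc):
  ETc = 7.63 * 0.578 = 4.4101 mm/day
Step 3 — irrigation interval (SMD/ETc):
  interval = 159.65 / 4.4101 = 36.2 days
Therefore the irrigation interval = 36.2 days.


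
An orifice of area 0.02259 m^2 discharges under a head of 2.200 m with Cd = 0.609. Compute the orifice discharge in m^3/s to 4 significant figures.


Approach: apply the orifice equation, Q = Cd*A*sqrt(2*g*h).
Q = 0.609 * 0.02259 * sqrt(2*9.81*2.200) = 0.09038 m^3/s
Therefore the orifice discharge = 0.09038 m^3/s.


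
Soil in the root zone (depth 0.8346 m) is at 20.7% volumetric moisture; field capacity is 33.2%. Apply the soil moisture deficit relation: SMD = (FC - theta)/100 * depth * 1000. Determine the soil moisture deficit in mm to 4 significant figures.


SMD = (33.2 - 20.7)/100 * 0.8346 * 1000 = 104.3 mm
Therefore the soil moisture deficit = 104.3 mm.


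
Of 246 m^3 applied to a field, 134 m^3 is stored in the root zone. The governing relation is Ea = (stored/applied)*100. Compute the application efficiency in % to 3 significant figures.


Ea = (134/246)*100 = 54.5 %
Therefore the application efficiency = 54.5 %.


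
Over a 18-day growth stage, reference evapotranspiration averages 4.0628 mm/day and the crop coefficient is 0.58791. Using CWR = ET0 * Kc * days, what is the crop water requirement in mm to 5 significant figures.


CWR = 4.0628 * 0.58791 * 18 = 42.994 mm
Therefore the crop water requirement = 42.994 mm.


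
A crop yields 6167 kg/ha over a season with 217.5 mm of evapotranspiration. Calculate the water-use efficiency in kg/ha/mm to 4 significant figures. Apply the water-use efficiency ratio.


Approach: apply the water-use efficiency ratio, WUE = yield/ET.
WUE = 6167 / 217.5 = 28.35 kg/ha/mm
Therefore the water-use efficiency = 28.35 kg/ha/mm.


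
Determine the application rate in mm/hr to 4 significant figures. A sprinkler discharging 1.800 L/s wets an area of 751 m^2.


Approach: apply the application rate relation, rate = (Q/A)*3600.
rate = (1.800 / 751) * 3600 = 8.628 mm/hr
Therefore the application rate = 8.628 mm/hr.


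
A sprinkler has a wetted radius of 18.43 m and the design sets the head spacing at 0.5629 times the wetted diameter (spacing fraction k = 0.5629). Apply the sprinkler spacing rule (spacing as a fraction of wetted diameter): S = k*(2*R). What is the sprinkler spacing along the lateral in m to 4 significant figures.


S = 0.5629 * (2 * 18.43) = 20.75 m
Therefore the sprinkler spacing along the lateral = 20.75 m.


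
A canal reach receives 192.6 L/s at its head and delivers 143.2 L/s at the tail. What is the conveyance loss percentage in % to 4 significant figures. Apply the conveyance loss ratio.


Approach: apply the conveyance loss ratio, loss% = ((Q_head - Q_tail)/Q_head)*100.
loss = ((192.6 - 143.2)/192.6)*100 = 25.65 %
Therefore the conveyance loss percentage = 25.65 %.


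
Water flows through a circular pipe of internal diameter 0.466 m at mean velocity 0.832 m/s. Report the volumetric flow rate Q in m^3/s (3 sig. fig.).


Approach: apply the continuity equation for pipe flow, Q = A * v with A = pi*(D/2)^2.
A = pi*(0.466/2)^2 = 0.17055 m^2
Q = 0.17055 * 0.832 = 0.142 m^3/s
Therefore the volumetric flow rate Q = 0.142 m^3/s.


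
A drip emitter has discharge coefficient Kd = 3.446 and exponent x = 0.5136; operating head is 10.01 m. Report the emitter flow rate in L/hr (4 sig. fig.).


Approach: apply the emitter characteristic equation, q = Kd * h^x.
q = 3.446 * 10.01^0.5136 = 11.25 L/hr
Therefore the emitter flow rate = 11.25 L/hr.


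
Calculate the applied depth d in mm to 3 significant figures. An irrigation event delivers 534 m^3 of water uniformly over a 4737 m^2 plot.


Approach: apply depth from volume over area, d = (V/A)*1000.
d = (534 / 4737) * 1000 = 113 mm
Therefore the applied depth d = 113 mm.


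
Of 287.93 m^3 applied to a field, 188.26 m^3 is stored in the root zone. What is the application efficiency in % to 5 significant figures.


Approach: apply the application efficiency ratio, Ea = (stored/applied)*100.
Ea = (188.26/287.93)*100 = 65.384 %
Therefore the application efficiency = 65.384 %.


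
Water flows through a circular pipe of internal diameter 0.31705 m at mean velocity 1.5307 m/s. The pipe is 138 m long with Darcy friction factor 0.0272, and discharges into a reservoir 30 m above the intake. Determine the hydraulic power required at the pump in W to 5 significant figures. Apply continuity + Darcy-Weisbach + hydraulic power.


Approach: apply continuity + Darcy-Weisbach + hydraulic power, Q = A*v; hf = f*(L/D)*(v^2/(2g)); H = static + hf; P = rho*g*Q*H.
Step 1 — flow rate (continuity, Q = A*v):
  A = pi*(0.31705/2)^2 = 0.07894878 m^2
  Q = 0.07894878 * 1.5307 = 0.1208469 m^3/s
Step 2 — friction head loss (Darcy-Weisbach):
  hf = 0.0272 * (138/0.31705) * (1.5307^2 / (2*9.81))
  hf = 1.413844 m
Step 3 — total head: H = 30 + 1.413844 = 31.41384 m
Step 4 — hydraulic power (P = rho*g*Q*H):
  P = 1000 * 9.81 * 0.1208469 * 31.41384 = 37241 W
Therefore the hydraulic power required at the pump = 37241 W.


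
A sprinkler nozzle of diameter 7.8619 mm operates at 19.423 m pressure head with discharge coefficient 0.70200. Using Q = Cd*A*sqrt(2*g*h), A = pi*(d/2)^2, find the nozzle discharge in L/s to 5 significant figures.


A = pi*(7.8619e-3/2)^2 = 4.854505e-05 m^2
Q = 0.70200 * 4.854505e-05 * sqrt(2*9.81*19.423) * 1000 = 0.66526 L/s
Therefore the nozzle discharge = 0.66526 L/s.


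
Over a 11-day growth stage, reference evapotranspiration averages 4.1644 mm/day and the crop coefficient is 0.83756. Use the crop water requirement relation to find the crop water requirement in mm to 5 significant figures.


Approach: apply the crop water requirement relation, CWR = ET0 * Kc * days.
CWR = 4.1644 * 0.83756 * 11 = 38.367 mm
Therefore the crop water requirement = 38.367 mm.


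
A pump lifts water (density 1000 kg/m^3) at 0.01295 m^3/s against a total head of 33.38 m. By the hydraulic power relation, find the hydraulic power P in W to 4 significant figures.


Approach: apply the hydraulic power relation, P = rho*g*Q*H.
P = 1000 * 9.81 * 0.01295 * 33.38 = 4241 W
Therefore the hydraulic power P = 4241 W.


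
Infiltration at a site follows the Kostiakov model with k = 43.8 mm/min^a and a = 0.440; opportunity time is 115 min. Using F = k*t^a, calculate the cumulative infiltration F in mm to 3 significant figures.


F = 43.8 * 115^0.440 = 353 mm
Therefore the cumulative infiltration F = 353 mm.


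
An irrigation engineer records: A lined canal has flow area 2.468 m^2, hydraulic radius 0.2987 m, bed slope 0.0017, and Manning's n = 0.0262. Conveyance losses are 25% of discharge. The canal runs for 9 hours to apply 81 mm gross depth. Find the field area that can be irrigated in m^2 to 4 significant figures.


Approach: apply Manning's equation with a conveyance and depth budget, Q = (1/n)*A*R^(2/3)*S^(1/2); Q_field = Q*(1-loss); Area = Q_field*t/(d/1000).
Step 1 — canal discharge (Manning's equation):
  Q = (1/0.0262) * 2.468 * 0.2987^(2/3) * 0.0017^(1/2) = 1.73550 m^3/s
Step 2 — delivered flow: Q_field = 1.73550*(1 - 25/100) = 1.30163 m^3/s
Step 3 — volume delivered: V = 1.30163 * 9*3600 = 42172.7 m^3
Step 4 — area served: A = V / (depth/1000) = 42172.7 / 0.081 = 520700 m^2
Therefore the field area that can be irrigated = 520700 m^2.


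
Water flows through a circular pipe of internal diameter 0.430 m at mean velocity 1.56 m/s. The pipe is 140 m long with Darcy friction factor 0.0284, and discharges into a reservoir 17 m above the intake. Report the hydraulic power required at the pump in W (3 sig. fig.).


Approach: apply continuity + Darcy-Weisbach + hydraulic power, Q = A*v; hf = f*(L/D)*(v^2/(2g)); H = static + hf; P = rho*g*Q*H.
Step 1 — flow rate (continuity, Q = A*v):
  A = pi*(0.430/2)^2 = 0.14522 m^2
  Q = 0.14522 * 1.56 = 0.22654 m^3/s
Step 2 — friction head loss (Darcy-Weisbach):
  hf = 0.0284 * (140/0.430) * (1.56^2 / (2*9.81))
  hf = 1.1469 m
Step 3 — total head: H = 17 + 1.1469 = 18.147 m
Step 4 — hydraulic power (P = rho*g*Q*H):
  P = 1000 * 9.81 * 0.22654 * 18.147 = 40300 W
Therefore the hydraulic power required at the pump = 40300 W.


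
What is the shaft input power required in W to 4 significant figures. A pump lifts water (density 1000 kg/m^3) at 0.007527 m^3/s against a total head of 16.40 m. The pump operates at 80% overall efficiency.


Approach: apply hydraulic power then efficiency conversion, P = rho*g*Q*H; P_in = P/eta.
Step 1 — hydraulic power (P = rho*g*Q*H):
  P = 1000 * 9.81 * 0.007527 * 16.40 = 1210.97 W
Step 2 — input power: P_in = P/eta = 1210.97 / 0.8 = 1514 W
Therefore the shaft input power required = 1514 W.


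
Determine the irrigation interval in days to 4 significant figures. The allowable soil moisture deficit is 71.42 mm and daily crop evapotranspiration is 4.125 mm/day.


Approach: apply the irrigation interval relation, interval = SMD / ETc.
interval = 71.42 / 4.125 = 17.31 days
Therefore the irrigation interval = 17.31 days.


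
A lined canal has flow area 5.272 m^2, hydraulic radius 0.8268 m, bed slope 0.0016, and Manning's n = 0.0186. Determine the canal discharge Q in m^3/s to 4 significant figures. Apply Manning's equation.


Approach: apply Manning's equation, Q = (1/n)*A*R^(2/3)*S^(1/2).
Q = (1/0.0186) * 5.272 * 0.8268^(2/3) * 0.0016^(1/2) = 9.987 m^3/s
Therefore the canal discharge Q = 9.987 m^3/s.


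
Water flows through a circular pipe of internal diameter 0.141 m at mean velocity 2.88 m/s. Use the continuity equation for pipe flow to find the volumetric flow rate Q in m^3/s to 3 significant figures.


Approach: apply the continuity equation for pipe flow, Q = A * v with A = pi*(D/2)^2.
A = pi*(0.141/2)^2 = 0.015615 m^2
Q = 0.015615 * 2.88 = 0.0450 m^3/s
Therefore the volumetric flow rate Q = 0.0450 m^3/s.


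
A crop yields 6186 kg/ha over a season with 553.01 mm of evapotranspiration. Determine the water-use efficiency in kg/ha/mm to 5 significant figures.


Approach: apply the water-use efficiency ratio, WUE = yield/ET.
WUE = 6186 / 553.01 = 11.186 kg/ha/mm
Therefore the water-use efficiency = 11.186 kg/ha/mm.


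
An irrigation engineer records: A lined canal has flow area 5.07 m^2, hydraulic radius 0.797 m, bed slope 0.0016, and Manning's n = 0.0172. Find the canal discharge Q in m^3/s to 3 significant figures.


Approach: apply Manning's equation, Q = (1/n)*A*R^(2/3)*S^(1/2).
Q = (1/0.0172) * 5.07 * 0.797^(2/3) * 0.0016^(1/2) = 10.1 m^3/s
Therefore the canal discharge Q = 10.1 m^3/s.


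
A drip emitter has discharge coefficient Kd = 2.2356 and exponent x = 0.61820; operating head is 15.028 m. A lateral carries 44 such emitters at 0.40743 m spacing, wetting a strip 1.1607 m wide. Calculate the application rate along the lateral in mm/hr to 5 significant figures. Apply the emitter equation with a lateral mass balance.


Approach: apply the emitter equation with a lateral mass balance, q = Kd*h^x; Q = n*q; rate = Q/(n*spacing*width).
Step 1 — single emitter flow (q = Kd*h^x):
  q = 2.2356 * 15.028^0.61820 = 11.93863 L/hr
Step 2 — total lateral flow: Q = 44 * 11.93863 = 525.2996 L/hr
Step 3 — wetted area: A = 44 * 0.40743 * 1.1607 = 20.80778 m^2
Step 4 — application rate: Q/A = 525.2996/20.80778 = 25.245 mm/hr
Therefore the application rate along the lateral = 25.245 mm/hr.


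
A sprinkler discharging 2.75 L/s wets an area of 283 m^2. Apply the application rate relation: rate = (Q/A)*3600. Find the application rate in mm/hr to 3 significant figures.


rate = (2.75 / 283) * 3600 = 35.0 mm/hr
Therefore the application rate = 35.0 mm/hr.


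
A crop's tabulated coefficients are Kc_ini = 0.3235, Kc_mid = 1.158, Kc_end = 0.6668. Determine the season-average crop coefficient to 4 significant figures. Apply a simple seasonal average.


Approach: apply a simple seasonal average, Kc_avg = (Kc_ini + Kc_mid + Kc_end)/3.
Kc_avg = (0.3235 + 1.158 + 0.6668)/3 = 0.7161
Therefore the season-average crop coefficient = 0.7161.


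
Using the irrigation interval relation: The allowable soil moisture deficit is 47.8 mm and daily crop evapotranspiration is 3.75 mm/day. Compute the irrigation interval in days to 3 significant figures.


Approach: apply the irrigation interval relation, interval = SMD / ETc.
interval = 47.8 / 3.75 = 12.7 days
Therefore the irrigation interval = 12.7 days.


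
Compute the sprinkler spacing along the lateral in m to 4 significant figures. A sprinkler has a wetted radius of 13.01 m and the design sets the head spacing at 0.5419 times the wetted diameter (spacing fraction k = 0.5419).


Approach: apply the sprinkler spacing rule (spacing as a fraction of wetted diameter), S = k*(2*R).
S = 0.5419 * (2 * 13.01) = 14.10 m
Therefore the sprinkler spacing along the lateral = 14.10 m.


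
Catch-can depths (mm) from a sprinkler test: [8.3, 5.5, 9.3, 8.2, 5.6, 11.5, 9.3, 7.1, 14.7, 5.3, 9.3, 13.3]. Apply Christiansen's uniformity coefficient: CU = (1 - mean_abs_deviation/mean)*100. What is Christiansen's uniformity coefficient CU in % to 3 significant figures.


mean = 8.9500 mm
mean |d_i - mean| = 2.2833 mm
CU = (1 - 2.2833/8.9500)*100 = 74.5 %
Therefore Christiansen's uniformity coefficient CU = 74.5 %.


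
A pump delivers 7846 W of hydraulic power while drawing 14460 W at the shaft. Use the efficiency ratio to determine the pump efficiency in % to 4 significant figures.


Approach: apply the efficiency ratio, eta = (P_out/P_in)*100.
eta = (7846 / 14460) * 100 = 54.26 %
Therefore the pump efficiency = 54.26 %.


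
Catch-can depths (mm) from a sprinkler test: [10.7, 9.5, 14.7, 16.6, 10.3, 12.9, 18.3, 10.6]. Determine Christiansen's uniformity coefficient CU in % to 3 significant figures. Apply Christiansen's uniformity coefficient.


Approach: apply Christiansen's uniformity coefficient, CU = (1 - mean_abs_deviation/mean)*100.
mean = 12.950 mm
mean |d_i - mean| = 2.6875 mm
CU = (1 - 2.6875/12.950)*100 = 79.2 %
Therefore Christiansen's uniformity coefficient CU = 79.2 %.


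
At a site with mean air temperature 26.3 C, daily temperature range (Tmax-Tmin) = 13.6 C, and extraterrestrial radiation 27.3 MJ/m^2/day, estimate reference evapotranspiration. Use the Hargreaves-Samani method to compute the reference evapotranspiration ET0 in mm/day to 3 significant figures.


Approach: apply the Hargreaves-Samani method, ET0 = 0.0023*(Tmean+17.8)*sqrt(Tmax-Tmin)*0.408*Ra.
ET0 = 0.0023*(26.3+17.8)*sqrt(13.6)*0.408*27.3 = 4.17 mm/day
Therefore the reference evapotranspiration ET0 = 4.17 mm/day.


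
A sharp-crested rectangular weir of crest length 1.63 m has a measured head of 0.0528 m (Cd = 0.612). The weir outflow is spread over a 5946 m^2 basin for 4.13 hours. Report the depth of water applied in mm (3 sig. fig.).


Approach: apply the rectangular weir equation with a volume-to-depth conversion, Q = (2/3)*Cd*L*sqrt(2g)*H^1.5; d = Q*t/A * 1000.
Step 1 — weir discharge:
  Q = (2/3)*0.612*1.63*sqrt(2*9.81)*0.0528^1.5 = 0.035739 m^3/s
Step 2 — volume: V = 0.035739 * 4.13*3600 = 531.37 m^3
Step 3 — depth: d = V/A * 1000 = 531.37/5946 * 1000 = 89.4 mm
Therefore the depth of water applied = 89.4 mm.


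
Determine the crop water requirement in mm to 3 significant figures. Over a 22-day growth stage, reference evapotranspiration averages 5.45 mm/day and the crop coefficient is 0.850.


Approach: apply the crop water requirement relation, CWR = ET0 * Kc * days.
CWR = 5.45 * 0.850 * 22 = 102 mm
Therefore the crop water requirement = 102 mm.


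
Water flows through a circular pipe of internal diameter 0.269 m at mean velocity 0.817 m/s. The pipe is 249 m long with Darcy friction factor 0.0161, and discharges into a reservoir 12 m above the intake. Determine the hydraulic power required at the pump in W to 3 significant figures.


Approach: apply continuity + Darcy-Weisbach + hydraulic power, Q = A*v; hf = f*(L/D)*(v^2/(2g)); H = static + hf; P = rho*g*Q*H.
Step 1 — flow rate (continuity, Q = A*v):
  A = pi*(0.269/2)^2 = 0.056832 m^2
  Q = 0.056832 * 0.817 = 0.046432 m^3/s
Step 2 — friction head loss (Darcy-Weisbach):
  hf = 0.0161 * (249/0.269) * (0.817^2 / (2*9.81))
  hf = 0.50701 m
Step 3 — total head: H = 12 + 0.50701 = 12.507 m
Step 4 — hydraulic power (P = rho*g*Q*H):
  P = 1000 * 9.81 * 0.046432 * 12.507 = 5700 W
Therefore the hydraulic power required at the pump = 5700 W.


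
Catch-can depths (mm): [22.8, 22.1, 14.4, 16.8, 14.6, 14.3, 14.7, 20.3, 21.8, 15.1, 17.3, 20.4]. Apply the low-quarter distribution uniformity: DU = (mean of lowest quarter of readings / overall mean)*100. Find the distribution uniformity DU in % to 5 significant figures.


sorted lowest 3 of 12: [14.3, 14.4, 14.6] -> mean = 14.43333 mm
overall mean = 17.88333 mm
DU = (14.43333/17.88333)*100 = 80.708 %
Therefore the distribution uniformity DU = 80.708 %.


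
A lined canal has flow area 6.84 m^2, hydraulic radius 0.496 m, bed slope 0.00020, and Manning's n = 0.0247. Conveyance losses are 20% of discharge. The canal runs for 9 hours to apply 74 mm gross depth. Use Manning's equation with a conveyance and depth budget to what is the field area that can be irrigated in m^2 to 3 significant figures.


Approach: apply Manning's equation with a conveyance and depth budget, Q = (1/n)*A*R^(2/3)*S^(1/2); Q_field = Q*(1-loss); Area = Q_field*t/(d/1000).
Step 1 — canal discharge (Manning's equation):
  Q = (1/0.0247) * 6.84 * 0.496^(2/3) * 0.00020^(1/2) = 2.4539 m^3/s
Step 2 — delivered flow: Q_field = 2.4539*(1 - 20/100) = 1.9631 m^3/s
Step 3 — volume delivered: V = 1.9631 * 9*3600 = 63606 m^3
Step 4 — area served: A = V / (depth/1000) = 63606 / 0.074 = 860000 m^2
Therefore the field area that can be irrigated = 860000 m^2.


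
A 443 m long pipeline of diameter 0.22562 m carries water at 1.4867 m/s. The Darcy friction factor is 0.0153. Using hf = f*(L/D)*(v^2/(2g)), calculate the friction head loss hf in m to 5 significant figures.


hf = 0.0153 * (443/0.22562) * (1.4867^2 / (2*9.81))
hf = 3.3843 m
Therefore the friction head loss hf = 3.3843 m.


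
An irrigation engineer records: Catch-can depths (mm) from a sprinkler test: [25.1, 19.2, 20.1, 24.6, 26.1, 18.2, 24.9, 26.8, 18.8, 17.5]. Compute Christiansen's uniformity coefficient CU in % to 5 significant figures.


Approach: apply Christiansen's uniformity coefficient, CU = (1 - mean_abs_deviation/mean)*100.
mean = 22.13000 mm
mean |d_i - mean| = 3.370000 mm
CU = (1 - 3.370000/22.13000)*100 = 84.772 %
Therefore Christiansen's uniformity coefficient CU = 84.772 %.


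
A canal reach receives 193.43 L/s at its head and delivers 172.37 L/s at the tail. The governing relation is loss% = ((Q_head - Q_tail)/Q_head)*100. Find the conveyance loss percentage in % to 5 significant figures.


loss = ((193.43 - 172.37)/193.43)*100 = 10.888 %
Therefore the conveyance loss percentage = 10.888 %.


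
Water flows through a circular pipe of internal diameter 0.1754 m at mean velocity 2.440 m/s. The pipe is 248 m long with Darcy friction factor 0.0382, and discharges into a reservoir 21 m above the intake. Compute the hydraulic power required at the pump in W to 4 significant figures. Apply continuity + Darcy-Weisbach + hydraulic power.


Approach: apply continuity + Darcy-Weisbach + hydraulic power, Q = A*v; hf = f*(L/D)*(v^2/(2g)); H = static + hf; P = rho*g*Q*H.
Step 1 — flow rate (continuity, Q = A*v):
  A = pi*(0.1754/2)^2 = 0.0241629 m^2
  Q = 0.0241629 * 2.440 = 0.0589575 m^3/s
Step 2 — friction head loss (Darcy-Weisbach):
  hf = 0.0382 * (248/0.1754) * (2.440^2 / (2*9.81))
  hf = 16.3895 m
Step 3 — total head: H = 21 + 16.3895 = 37.3895 m
Step 4 — hydraulic power (P = rho*g*Q*H):
  P = 1000 * 9.81 * 0.0589575 * 37.3895 = 21630 W
Therefore the hydraulic power required at the pump = 21630 W.


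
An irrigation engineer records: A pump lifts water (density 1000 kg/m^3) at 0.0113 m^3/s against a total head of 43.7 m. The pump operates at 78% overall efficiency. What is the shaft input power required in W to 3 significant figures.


Approach: apply hydraulic power then efficiency conversion, P = rho*g*Q*H; P_in = P/eta.
Step 1 — hydraulic power (P = rho*g*Q*H):
  P = 1000 * 9.81 * 0.0113 * 43.7 = 4844.3 W
Step 2 — input power: P_in = P/eta = 4844.3 / 0.78 = 6210 W
Therefore the shaft input power required = 6210 W.


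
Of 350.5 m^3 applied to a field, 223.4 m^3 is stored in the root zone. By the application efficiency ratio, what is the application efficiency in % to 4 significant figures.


Approach: apply the application efficiency ratio, Ea = (stored/applied)*100.
Ea = (223.4/350.5)*100 = 63.74 %
Therefore the application efficiency = 63.74 %.


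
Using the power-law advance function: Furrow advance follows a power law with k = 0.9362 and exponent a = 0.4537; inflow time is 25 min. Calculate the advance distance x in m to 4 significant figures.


Approach: apply the power-law advance function, x = k*t^a.
x = 0.9362 * 25^0.4537 = 4.033 m
Therefore the advance distance x = 4.033 m.


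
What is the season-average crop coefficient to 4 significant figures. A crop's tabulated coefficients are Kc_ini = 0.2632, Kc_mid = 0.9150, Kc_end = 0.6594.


Approach: apply a simple seasonal average, Kc_avg = (Kc_ini + Kc_mid + Kc_end)/3.
Kc_avg = (0.2632 + 0.9150 + 0.6594)/3 = 0.6125
Therefore the season-average crop coefficient = 0.6125.


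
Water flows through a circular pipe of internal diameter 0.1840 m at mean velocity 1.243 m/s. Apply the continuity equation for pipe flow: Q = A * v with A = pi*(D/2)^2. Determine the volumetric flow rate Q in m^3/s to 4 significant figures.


A = pi*(0.1840/2)^2 = 0.0265904 m^2
Q = 0.0265904 * 1.243 = 0.03305 m^3/s
Therefore the volumetric flow rate Q = 0.03305 m^3/s.


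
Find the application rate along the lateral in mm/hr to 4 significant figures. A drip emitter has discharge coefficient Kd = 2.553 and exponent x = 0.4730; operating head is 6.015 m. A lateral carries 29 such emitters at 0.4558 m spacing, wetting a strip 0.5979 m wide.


Approach: apply the emitter equation with a lateral mass balance, q = Kd*h^x; Q = n*q; rate = Q/(n*spacing*width).
Step 1 — single emitter flow (q = Kd*h^x):
  q = 2.553 * 6.015^0.4730 = 5.96526 L/hr
Step 2 — total lateral flow: Q = 29 * 5.96526 = 172.992 L/hr
Step 3 — wetted area: A = 29 * 0.4558 * 0.5979 = 7.90316 m^2
Step 4 — application rate: Q/A = 172.992/7.90316 = 21.89 mm/hr
Therefore the application rate along the lateral = 21.89 mm/hr.


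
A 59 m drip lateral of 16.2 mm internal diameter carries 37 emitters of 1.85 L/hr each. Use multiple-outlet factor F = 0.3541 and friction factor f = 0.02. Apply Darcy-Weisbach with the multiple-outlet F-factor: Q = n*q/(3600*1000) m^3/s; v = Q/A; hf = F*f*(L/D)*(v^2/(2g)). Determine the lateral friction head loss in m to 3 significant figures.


Q = 37*1.85/(3600*1000) = 1.9014e-05 m^3/s
A = pi*(16.2e-3/2)^2 = 2.0612e-04 m^2, so v = Q/A = 0.092247 m/s
hf = 0.3541*0.02*(59/0.0162)*(0.092247^2/(2*9.81)) = 0.0112 m
Therefore the lateral friction head loss = 0.0112 m.


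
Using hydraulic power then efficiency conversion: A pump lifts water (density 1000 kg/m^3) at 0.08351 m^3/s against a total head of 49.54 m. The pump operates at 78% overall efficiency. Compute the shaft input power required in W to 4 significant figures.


Approach: apply hydraulic power then efficiency conversion, P = rho*g*Q*H; P_in = P/eta.
Step 1 — hydraulic power (P = rho*g*Q*H):
  P = 1000 * 9.81 * 0.08351 * 49.54 = 40584.8 W
Step 2 — input power: P_in = P/eta = 40584.8 / 0.78 = 52030 W
Therefore the shaft input power required = 52030 W.


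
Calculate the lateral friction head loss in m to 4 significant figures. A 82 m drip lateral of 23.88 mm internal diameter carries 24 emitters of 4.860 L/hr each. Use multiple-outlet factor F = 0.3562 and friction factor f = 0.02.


Approach: apply Darcy-Weisbach with the multiple-outlet F-factor, Q = n*q/(3600*1000) m^3/s; v = Q/A; hf = F*f*(L/D)*(v^2/(2g)).
Q = 24*4.860/(3600*1000) = 3.24000e-05 m^3/s
A = pi*(23.88e-3/2)^2 = 4.47877e-04 m^2, so v = Q/A = 0.0723413 m/s
hf = 0.3562*0.02*(82/0.02388)*(0.0723413^2/(2*9.81)) = 0.006525 m
Therefore the lateral friction head loss = 0.006525 m.


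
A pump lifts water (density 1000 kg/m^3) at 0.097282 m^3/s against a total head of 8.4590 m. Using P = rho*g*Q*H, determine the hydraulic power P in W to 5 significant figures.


P = 1000 * 9.81 * 0.097282 * 8.4590 = 8072.7 W
Therefore the hydraulic power P = 8072.7 W.


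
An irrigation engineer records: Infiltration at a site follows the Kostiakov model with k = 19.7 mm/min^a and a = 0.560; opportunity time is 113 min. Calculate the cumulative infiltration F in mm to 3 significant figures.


Approach: apply the Kostiakov infiltration equation, F = k*t^a.
F = 19.7 * 113^0.560 = 278 mm
Therefore the cumulative infiltration F = 278 mm.


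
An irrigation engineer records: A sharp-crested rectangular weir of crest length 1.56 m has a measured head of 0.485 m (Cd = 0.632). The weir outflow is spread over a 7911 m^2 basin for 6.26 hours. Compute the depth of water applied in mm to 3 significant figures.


Approach: apply the rectangular weir equation with a volume-to-depth conversion, Q = (2/3)*Cd*L*sqrt(2g)*H^1.5; d = Q*t/A * 1000.
Step 1 — weir discharge:
  Q = (2/3)*0.632*1.56*sqrt(2*9.81)*0.485^1.5 = 0.98336 m^3/s
Step 2 — volume: V = 0.98336 * 6.26*3600 = 22161 m^3
Step 3 — depth: d = V/A * 1000 = 22161/7911 * 1000 = 2800 mm
Therefore the depth of water applied = 2800 mm.


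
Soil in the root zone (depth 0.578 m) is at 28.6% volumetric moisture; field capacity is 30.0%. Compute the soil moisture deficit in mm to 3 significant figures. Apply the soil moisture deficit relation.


Approach: apply the soil moisture deficit relation, SMD = (FC - theta)/100 * depth * 1000.
SMD = (30.0 - 28.6)/100 * 0.578 * 1000 = 8.09 mm
Therefore the soil moisture deficit = 8.09 mm.


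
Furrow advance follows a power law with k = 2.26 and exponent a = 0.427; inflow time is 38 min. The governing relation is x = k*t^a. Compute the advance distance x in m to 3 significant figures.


x = 2.26 * 38^0.427 = 10.7 m
Therefore the advance distance x = 10.7 m.


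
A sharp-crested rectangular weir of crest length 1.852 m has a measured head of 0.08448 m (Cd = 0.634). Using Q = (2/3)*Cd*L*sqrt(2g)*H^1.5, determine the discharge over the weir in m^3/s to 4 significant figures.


Q = (2/3)*0.634*1.852*sqrt(2*9.81)*0.08448^1.5 = 0.08514 m^3/s
Therefore the discharge over the weir = 0.08514 m^3/s.


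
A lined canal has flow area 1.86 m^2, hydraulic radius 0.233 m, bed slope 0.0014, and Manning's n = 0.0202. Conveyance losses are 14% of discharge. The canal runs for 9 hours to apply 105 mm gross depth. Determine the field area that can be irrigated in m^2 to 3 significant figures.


Approach: apply Manning's equation with a conveyance and depth budget, Q = (1/n)*A*R^(2/3)*S^(1/2); Q_field = Q*(1-loss); Area = Q_field*t/(d/1000).
Step 1 — canal discharge (Manning's equation):
  Q = (1/0.0202) * 1.86 * 0.233^(2/3) * 0.0014^(1/2) = 1.3046 m^3/s
Step 2 — delivered flow: Q_field = 1.3046*(1 - 14/100) = 1.1219 m^3/s
Step 3 — volume delivered: V = 1.1219 * 9*3600 = 36350 m^3
Step 4 — area served: A = V / (depth/1000) = 36350 / 0.105 = 346000 m^2
Therefore the field area that can be irrigated = 346000 m^2.


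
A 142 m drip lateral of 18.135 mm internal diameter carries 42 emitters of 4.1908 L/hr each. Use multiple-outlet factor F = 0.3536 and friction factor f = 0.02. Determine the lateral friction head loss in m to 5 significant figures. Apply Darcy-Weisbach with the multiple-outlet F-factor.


Approach: apply Darcy-Weisbach with the multiple-outlet F-factor, Q = n*q/(3600*1000) m^3/s; v = Q/A; hf = F*f*(L/D)*(v^2/(2g)).
Q = 42*4.1908/(3600*1000) = 4.889267e-05 m^3/s
A = pi*(18.135e-3/2)^2 = 2.583004e-04 m^2, so v = Q/A = 0.1892861 m/s
hf = 0.3536*0.02*(142/0.018135)*(0.1892861^2/(2*9.81)) = 0.10112 m
Therefore the lateral friction head loss = 0.10112 m.


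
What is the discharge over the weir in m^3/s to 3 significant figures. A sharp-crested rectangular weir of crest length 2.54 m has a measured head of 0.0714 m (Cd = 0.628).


Approach: apply the rectangular weir equation, Q = (2/3)*Cd*L*sqrt(2g)*H^1.5.
Q = (2/3)*0.628*2.54*sqrt(2*9.81)*0.0714^1.5 = 0.0899 m^3/s
Therefore the discharge over the weir = 0.0899 m^3/s.


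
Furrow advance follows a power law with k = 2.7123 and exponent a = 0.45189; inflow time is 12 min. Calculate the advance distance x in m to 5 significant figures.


Approach: apply the power-law advance function, x = k*t^a.
x = 2.7123 * 12^0.45189 = 8.3370 m
Therefore the advance distance x = 8.3370 m.


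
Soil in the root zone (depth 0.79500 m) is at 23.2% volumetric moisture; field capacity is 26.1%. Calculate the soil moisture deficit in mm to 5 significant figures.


Approach: apply the soil moisture deficit relation, SMD = (FC - theta)/100 * depth * 1000.
SMD = (26.1 - 23.2)/100 * 0.79500 * 1000 = 23.055 mm
Therefore the soil moisture deficit = 23.055 mm.


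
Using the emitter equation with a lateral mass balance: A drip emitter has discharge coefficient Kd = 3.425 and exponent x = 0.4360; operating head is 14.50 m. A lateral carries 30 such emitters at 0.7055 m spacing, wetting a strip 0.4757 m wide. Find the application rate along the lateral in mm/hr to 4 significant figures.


Approach: apply the emitter equation with a lateral mass balance, q = Kd*h^x; Q = n*q; rate = Q/(n*spacing*width).
Step 1 — single emitter flow (q = Kd*h^x):
  q = 3.425 * 14.50^0.4360 = 10.9905 L/hr
Step 2 — total lateral flow: Q = 30 * 10.9905 = 329.715 L/hr
Step 3 — wetted area: A = 30 * 0.7055 * 0.4757 = 10.0682 m^2
Step 4 — application rate: Q/A = 329.715/10.0682 = 32.75 mm/hr
Therefore the application rate along the lateral = 32.75 mm/hr.


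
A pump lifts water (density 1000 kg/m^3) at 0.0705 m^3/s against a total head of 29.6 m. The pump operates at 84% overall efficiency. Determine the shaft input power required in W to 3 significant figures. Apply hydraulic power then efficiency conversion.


Approach: apply hydraulic power then efficiency conversion, P = rho*g*Q*H; P_in = P/eta.
Step 1 — hydraulic power (P = rho*g*Q*H):
  P = 1000 * 9.81 * 0.0705 * 29.6 = 20472 W
Step 2 — input power: P_in = P/eta = 20472 / 0.84 = 24400 W
Therefore the shaft input power required = 24400 W.


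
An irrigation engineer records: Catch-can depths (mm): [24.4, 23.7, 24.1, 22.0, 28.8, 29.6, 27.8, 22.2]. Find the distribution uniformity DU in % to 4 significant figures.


Approach: apply the low-quarter distribution uniformity, DU = (mean of lowest quarter of readings / overall mean)*100.
sorted lowest 2 of 8: [22.0, 22.2] -> mean = 22.1000 mm
overall mean = 25.3250 mm
DU = (22.1000/25.3250)*100 = 87.27 %
Therefore the distribution uniformity DU = 87.27 %.


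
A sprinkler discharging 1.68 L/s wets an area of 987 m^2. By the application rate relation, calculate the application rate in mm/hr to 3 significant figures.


Approach: apply the application rate relation, rate = (Q/A)*3600.
rate = (1.68 / 987) * 3600 = 6.13 mm/hr
Therefore the application rate = 6.13 mm/hr.


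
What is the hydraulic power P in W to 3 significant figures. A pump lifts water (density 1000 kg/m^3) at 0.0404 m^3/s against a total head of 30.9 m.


Approach: apply the hydraulic power relation, P = rho*g*Q*H.
P = 1000 * 9.81 * 0.0404 * 30.9 = 12200 W
Therefore the hydraulic power P = 12200 W.


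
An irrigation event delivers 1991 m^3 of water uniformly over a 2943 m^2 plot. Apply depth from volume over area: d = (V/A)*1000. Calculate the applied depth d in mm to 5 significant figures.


d = (1991 / 2943) * 1000 = 676.52 mm
Therefore the applied depth d = 676.52 mm.


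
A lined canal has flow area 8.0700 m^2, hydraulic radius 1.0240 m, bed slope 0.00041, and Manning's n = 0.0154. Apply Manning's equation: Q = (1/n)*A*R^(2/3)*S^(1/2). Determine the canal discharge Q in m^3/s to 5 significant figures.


Q = (1/0.0154) * 8.0700 * 1.0240^(2/3) * 0.00041^(1/2) = 10.780 m^3/s
Therefore the canal discharge Q = 10.780 m^3/s.


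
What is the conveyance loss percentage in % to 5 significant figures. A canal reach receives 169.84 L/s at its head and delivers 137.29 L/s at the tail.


Approach: apply the conveyance loss ratio, loss% = ((Q_head - Q_tail)/Q_head)*100.
loss = ((169.84 - 137.29)/169.84)*100 = 19.165 %
Therefore the conveyance loss percentage = 19.165 %.


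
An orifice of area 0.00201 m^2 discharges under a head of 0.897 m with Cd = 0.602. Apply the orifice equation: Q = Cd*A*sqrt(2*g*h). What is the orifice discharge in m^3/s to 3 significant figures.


Q = 0.602 * 0.00201 * sqrt(2*9.81*0.897) = 0.00508 m^3/s
Therefore the orifice discharge = 0.00508 m^3/s.


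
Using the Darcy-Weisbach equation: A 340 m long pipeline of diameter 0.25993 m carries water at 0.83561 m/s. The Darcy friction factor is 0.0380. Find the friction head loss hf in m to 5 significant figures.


Approach: apply the Darcy-Weisbach equation, hf = f*(L/D)*(v^2/(2g)).
hf = 0.0380 * (340/0.25993) * (0.83561^2 / (2*9.81))
hf = 1.7689 m
Therefore the friction head loss hf = 1.7689 m.


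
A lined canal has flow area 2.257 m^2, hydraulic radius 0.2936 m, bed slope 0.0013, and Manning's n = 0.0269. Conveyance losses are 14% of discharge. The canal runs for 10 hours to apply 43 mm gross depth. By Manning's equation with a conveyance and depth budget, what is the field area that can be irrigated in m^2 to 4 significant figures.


Approach: apply Manning's equation with a conveyance and depth budget, Q = (1/n)*A*R^(2/3)*S^(1/2); Q_field = Q*(1-loss); Area = Q_field*t/(d/1000).
Step 1 — canal discharge (Manning's equation):
  Q = (1/0.0269) * 2.257 * 0.2936^(2/3) * 0.0013^(1/2) = 1.33635 m^3/s
Step 2 — delivered flow: Q_field = 1.33635*(1 - 14/100) = 1.14926 m^3/s
Step 3 — volume delivered: V = 1.14926 * 10*3600 = 41373.5 m^3
Step 4 — area served: A = V / (depth/1000) = 41373.5 / 0.043 = 962200 m^2
Therefore the field area that can be irrigated = 962200 m^2.


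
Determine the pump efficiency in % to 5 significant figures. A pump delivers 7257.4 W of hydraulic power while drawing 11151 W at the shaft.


Approach: apply the efficiency ratio, eta = (P_out/P_in)*100.
eta = (7257.4 / 11151) * 100 = 65.083 %
Therefore the pump efficiency = 65.083 %.


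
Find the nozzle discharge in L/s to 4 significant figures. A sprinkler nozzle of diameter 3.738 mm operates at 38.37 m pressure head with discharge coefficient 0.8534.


Approach: apply the orifice equation, Q = Cd*A*sqrt(2*g*h), A = pi*(d/2)^2.
A = pi*(3.738e-3/2)^2 = 1.09741e-05 m^2
Q = 0.8534 * 1.09741e-05 * sqrt(2*9.81*38.37) * 1000 = 0.2570 L/s
Therefore the nozzle discharge = 0.2570 L/s.


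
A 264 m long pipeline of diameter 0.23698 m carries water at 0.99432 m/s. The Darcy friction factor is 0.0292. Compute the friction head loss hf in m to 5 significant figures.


Approach: apply the Darcy-Weisbach equation, hf = f*(L/D)*(v^2/(2g)).
hf = 0.0292 * (264/0.23698) * (0.99432^2 / (2*9.81))
hf = 1.6392 m
Therefore the friction head loss hf = 1.6392 m.


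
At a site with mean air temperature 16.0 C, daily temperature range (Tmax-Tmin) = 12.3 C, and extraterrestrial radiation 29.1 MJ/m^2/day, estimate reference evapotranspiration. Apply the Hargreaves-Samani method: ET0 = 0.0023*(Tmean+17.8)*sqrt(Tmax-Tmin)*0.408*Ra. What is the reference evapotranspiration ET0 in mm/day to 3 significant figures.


ET0 = 0.0023*(16.0+17.8)*sqrt(12.3)*0.408*29.1 = 3.24 mm/day
Therefore the reference evapotranspiration ET0 = 3.24 mm/day.


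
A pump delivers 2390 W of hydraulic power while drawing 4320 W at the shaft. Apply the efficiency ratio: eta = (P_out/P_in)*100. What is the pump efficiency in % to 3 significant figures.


eta = (2390 / 4320) * 100 = 55.3 %
Therefore the pump efficiency = 55.3 %.


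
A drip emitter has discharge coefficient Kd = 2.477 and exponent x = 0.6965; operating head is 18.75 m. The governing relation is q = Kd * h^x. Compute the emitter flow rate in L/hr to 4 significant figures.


q = 2.477 * 18.75^0.6965 = 19.08 L/hr
Therefore the emitter flow rate = 19.08 L/hr.


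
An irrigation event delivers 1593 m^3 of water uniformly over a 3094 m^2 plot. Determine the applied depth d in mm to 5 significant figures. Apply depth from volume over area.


Approach: apply depth from volume over area, d = (V/A)*1000.
d = (1593 / 3094) * 1000 = 514.87 mm
Therefore the applied depth d = 514.87 mm.


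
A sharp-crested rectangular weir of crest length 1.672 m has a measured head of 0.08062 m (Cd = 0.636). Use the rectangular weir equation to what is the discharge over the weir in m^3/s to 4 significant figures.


Approach: apply the rectangular weir equation, Q = (2/3)*Cd*L*sqrt(2g)*H^1.5.
Q = (2/3)*0.636*1.672*sqrt(2*9.81)*0.08062^1.5 = 0.07188 m^3/s
Therefore the discharge over the weir = 0.07188 m^3/s.


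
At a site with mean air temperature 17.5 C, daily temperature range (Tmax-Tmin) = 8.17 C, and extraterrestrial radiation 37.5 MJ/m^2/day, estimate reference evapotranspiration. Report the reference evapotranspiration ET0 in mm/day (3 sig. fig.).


Approach: apply the Hargreaves-Samani method, ET0 = 0.0023*(Tmean+17.8)*sqrt(Tmax-Tmin)*0.408*Ra.
ET0 = 0.0023*(17.5+17.8)*sqrt(8.17)*0.408*37.5 = 3.55 mm/day
Therefore the reference evapotranspiration ET0 = 3.55 mm/day.
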